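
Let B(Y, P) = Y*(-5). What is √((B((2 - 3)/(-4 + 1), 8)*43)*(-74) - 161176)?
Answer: I*√1402854/3 ≈ 394.81*I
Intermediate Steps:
B(Y, P) = -5*Y
√((B((2 - 3)/(-4 + 1), 8)*43)*(-74) - 161176) = √((-5*(2 - 3)/(-4 + 1)*43)*(-74) - 161176) = √((-(-5)/(-3)*43)*(-74) - 161176) = √((-(-5)*(-1)/3*43)*(-74) - 161176) = √((-5*⅓*43)*(-74) - 161176) = √(-5/3*43*(-74) - 161176) = √(-215/3*(-74) - 161176) = √(15910/3 - 161176) = √(-467618/3) = I*√1402854/3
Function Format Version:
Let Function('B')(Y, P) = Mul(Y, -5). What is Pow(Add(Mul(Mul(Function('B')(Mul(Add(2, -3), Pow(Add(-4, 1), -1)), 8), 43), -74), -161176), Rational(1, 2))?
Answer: Mul(Rational(1, 3), I, Pow(1402854, Rational(1, 2))) ≈ Mul(394.81, I)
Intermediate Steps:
Function('B')(Y, P) = Mul(-5, Y)
Pow(Add(Mul(Mul(Function('B')(Mul(Add(2, -3), Pow(Add(-4, 1), -1)), 8), 43), -74), -161176), Rational(1, 2)) = Pow(Add(Mul(Mul(Mul(-5, Mul(Add(2, -3), Pow(Add(-4, 1), -1))), 43), -74), -161176), Rational(1, 2)) = Pow(Add(Mul(Mul(Mul(-5, Mul(-1, Pow(-3, -1))), 43), -74), -161176), Rational(1, 2)) = Pow(Add(Mul(Mul(Mul(-5, Mul(-1, Rational(-1, 3))), 43), -74), -161176), Rational(1, 2)) = Pow(Add(Mul(Mul(Mul(-5, Rational(1, 3)), 43), -74), -161176), Rational(1, 2)) = Pow(Add(Mul(Mul(Rational(-5, 3), 43), -74), -161176), Rational(1, 2)) = Pow(Add(Mul(Rational(-215, 3), -74), -161176), Rational(1, 2)) = Pow(Add(Rational(15910, 3), -161176), Rational(1, 2)) = Pow(Rational(-467618, 3), Rational(1, 2)) = Mul(Rational(1, 3), I, Pow(1402854, Rational(1, 2)))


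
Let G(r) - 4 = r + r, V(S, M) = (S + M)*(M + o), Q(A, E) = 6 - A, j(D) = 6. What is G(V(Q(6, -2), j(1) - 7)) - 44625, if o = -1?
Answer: -44617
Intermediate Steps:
V(S, M) = (-1 + M)*(M + S) (V(S, M) = (S + M)*(M - 1) = (M + S)*(-1 + M) = (-1 + M)*(M + S))
G(r) = 4 + 2*r (G(r) = 4 + (r + r) = 4 + 2*r)
G(V(Q(6, -2), j(1) - 7)) - 44625 = (4 + 2*((6 - 7)² - (6 - 7) - (6 - 1*6) + (6 - 7)*(6 - 1*6))) - 44625 = (4 + 2*((-1)² - 1*(-1) - (6 - 6) - (6 - 6))) - 44625 = (4 + 2*(1 + 1 - 1*0 - 1*0)) - 44625 = (4 + 2*(1 + 1 + 0 + 0)) - 44625 = (4 + 2*2) - 44625 = (4 + 4) - 44625 = 8 - 44625 = -44617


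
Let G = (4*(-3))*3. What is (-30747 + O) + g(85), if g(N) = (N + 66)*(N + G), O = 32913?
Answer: 9565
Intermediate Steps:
G = -36 (G = -12*3 = -36)
g(N) = (-36 + N)*(66 + N) (g(N) = (N + 66)*(N - 36) = (66 + N)*(-36 + N) = (-36 + N)*(66 + N))
(-30747 + O) + g(85) = (-30747 + 32913) + (-2376 + 85**2 + 30*85) = 2166 + (-2376 + 7225 + 2550) = 2166 + 7399 = 9565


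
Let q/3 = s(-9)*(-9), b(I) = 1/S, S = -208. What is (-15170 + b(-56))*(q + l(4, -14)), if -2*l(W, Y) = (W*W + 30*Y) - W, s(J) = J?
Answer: -1410446367/208 ≈ -6.7810e+6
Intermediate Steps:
l(W, Y) = W/2 - 15*Y - W²/2 (l(W, Y) = -((W*W + 30*Y) - W)/2 = -((W² + 30*Y) - W)/2 = -(W² - W + 30*Y)/2 = W/2 - 15*Y - W²/2)
b(I) = -1/208 (b(I) = 1/(-208) = -1/208)
q = 243 (q = 3*(-9*(-9)) = 3*81 = 243)
(-15170 + b(-56))*(q + l(4, -14)) = (-15170 - 1/208)*(243 + ((½)*4 - 15*(-14) - ½*4²)) = -3155361*(243 + (2 + 210 - ½*16))/208 = -3155361*(243 + (2 + 210 - 8))/208 = -3155361*(243 + 204)/208 = -3155361/208*447 = -1410446367/208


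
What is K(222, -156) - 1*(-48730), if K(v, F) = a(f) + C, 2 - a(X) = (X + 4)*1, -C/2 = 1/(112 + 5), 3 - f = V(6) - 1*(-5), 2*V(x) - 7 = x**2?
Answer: 11407847/234 ≈ 48752.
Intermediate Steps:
V(x) = 7/2 + x**2/2
f = -47/2 (f = 3 - ((7/2 + (1/2)*6**2) - 1*(-5)) = 3 - ((7/2 + (1/2)*36) + 5) = 3 - ((7/2 + 18) + 5) = 3 - (43/2 + 5) = 3 - 1*53/2 = 3 - 53/2 = -47/2 ≈ -23.500)
C = -2/117 (C = -2/(112 + 5) = -2/117 ≈ -0.017094)
a(X) = -2 - X (a(X) = 2 - (X + 4) = 2 - (4 + X) = 2 + (-4 - X) = -2 - X)
K(v, F) = 5027/234 (K(v, F) = (-2 - 1*(-47/2)) - 2/117 = (-2 + 47/2) - 2/117 = 43/2 - 2/117 = 5027/234)
K(222, -156) - 1*(-48730) = 5027/234 - 1*(-48730) = 5027/234 + 48730 = 11407847/234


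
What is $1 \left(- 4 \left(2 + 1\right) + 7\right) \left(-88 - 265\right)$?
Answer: $1765$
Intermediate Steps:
$1 \left(- 4 \left(2 + 1\right) + 7\right) \left(-88 - 265\right) = 1 \left(\left(-4\right) 3 + 7\right) \left(-353\right) = 1 \left(-12 + 7\right) \left(-353\right) = 1 \left(-5\right) \left(-353\right) = \left(-5\right) \left(-353\right) = 1765$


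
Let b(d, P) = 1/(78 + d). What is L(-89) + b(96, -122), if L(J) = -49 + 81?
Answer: 5569/174 ≈ 32.006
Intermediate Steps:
L(J) = 32
L(-89) + b(96, -122) = 32 + 1/(78 + 96) = 32 + 1/174 = 5569/174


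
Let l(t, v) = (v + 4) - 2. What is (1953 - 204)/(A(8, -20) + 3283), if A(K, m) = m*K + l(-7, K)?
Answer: 1749/3133 ≈ 0.55825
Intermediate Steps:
l(t, v) = 2 + v (l(t, v) = (4 + v) - 2 = 2 + v)
A(K, m) = 2 + K + K*m (A(K, m) = m*K + (2 + K) = K*m + (2 + K) = 2 + K + K*m)
(1953 - 204)/(A(8, -20) + 3283) = (1953 - 204)/((2 + 8 + 8*(-20)) + 3283) = 1749/((2 + 8 - 160) + 3283) = 1749/(-150 + 3283) = 1749/3133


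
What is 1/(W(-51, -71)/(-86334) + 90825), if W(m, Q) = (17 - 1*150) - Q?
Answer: 43167/3920642806 ≈ 1.1010e-5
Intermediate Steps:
W(m, Q) = -133 - Q (W(m, Q) = (17 - 150) - Q = -133 - Q)
1/(W(-51, -71)/(-86334) + 90825) = 1/((-133 - 1*(-71))/(-86334) + 90825) = 1/((-133 + 71)*(-1/86334) + 90825) = 1/(-62*(-1/86334) + 90825) = 1/(31/43167 + 90825) = 1/(3920642806/43167) = 43167/3920642806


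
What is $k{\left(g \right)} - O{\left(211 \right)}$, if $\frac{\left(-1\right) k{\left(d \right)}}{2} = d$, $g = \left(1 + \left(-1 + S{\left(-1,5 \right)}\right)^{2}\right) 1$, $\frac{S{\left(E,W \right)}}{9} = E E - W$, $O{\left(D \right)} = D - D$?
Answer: $-2740$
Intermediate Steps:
$O{\left(D \right)} = 0$
$S{\left(E,W \right)} = - 9 W + 9 E^{2}$ ($S{\left(E,W \right)} = 9 \left(E E - W\right) = 9 \left(E^{2} - W\right) = - 9 W + 9 E^{2}$)
$g = 1370$ ($g = \left(1 + \left(-1 + \left(\left(-9\right) 5 + 9 \left(-1\right)^{2}\right)\right)^{2}\right) 1 = \left(1 + \left(-1 + \left(-45 + 9 \cdot 1\right)\right)^{2}\right) 1 = \left(1 + \left(-1 + \left(-45 + 9\right)\right)^{2}\right) 1 = \left(1 + \left(-1 - 36\right)^{2}\right) 1 = \left(1 + \left(-37\right)^{2}\right) 1 = \left(1 + 1369\right) 1 = 1370 \cdot 1 = 1370$)
$k{\left(d \right)} = - 2 d$
$k{\left(g \right)} - O{\left(211 \right)} = \left(-2\right) 1370 - 0 = -2740 + 0 = -2740$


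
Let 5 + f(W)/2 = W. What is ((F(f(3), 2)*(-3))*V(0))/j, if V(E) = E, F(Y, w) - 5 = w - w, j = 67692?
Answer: 0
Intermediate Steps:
f(W) = -10 + 2*W
F(Y, w) = 5 (F(Y, w) = 5 + (w - w) = 5 + 0 = 5)
((F(f(3), 2)*(-3))*V(0))/j = ((5*(-3))*0)/67692 = -15*0*(1/67692) = 0*(1/67692) = 0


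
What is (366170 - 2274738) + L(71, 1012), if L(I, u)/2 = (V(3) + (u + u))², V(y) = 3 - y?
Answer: 6284584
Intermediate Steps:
L(I, u) = 8*u² (L(I, u) = 2*((3 - 1*3) + (u + u))² = 2*((3 - 3) + 2*u)² = 2*(0 + 2*u)² = 2*(2*u)² = 2*(4*u²) = 8*u²)
(366170 - 2274738) + L(71, 1012) = (366170 - 2274738) + 8*1012² = -1908568 + 8*1024144 = -1908568 + 8193152 = 6284584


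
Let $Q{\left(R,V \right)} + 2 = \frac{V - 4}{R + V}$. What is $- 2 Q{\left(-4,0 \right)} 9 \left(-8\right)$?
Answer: $-144$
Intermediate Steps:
$Q{\left(R,V \right)} = -2 + \frac{-4 + V}{R + V}$ ($Q{\left(R,V \right)} = -2 + \frac{V - 4}{R + V} = -2 + \frac{-4 + V}{R + V}$)
$- 2 Q{\left(-4,0 \right)} 9 \left(-8\right) = - 2 \frac{-4 - 0 - -8}{-4 + 0} \cdot 9 \left(-8\right) = - 2 \frac{-4 + 0 + 8}{-4} \cdot 9 \left(-8\right) = - 2 \left(\left(- \frac{1}{4}\right) 4\right) 9 \left(-8\right) = \left(-2\right) \left(-1\right) 9 \left(-8\right) = 2 \cdot 9 \left(-8\right) = 18 \left(-8\right) = -144$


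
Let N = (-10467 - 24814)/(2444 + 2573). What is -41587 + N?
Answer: -208677260/5017 ≈ -41594.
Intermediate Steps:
N = -35281/5017 ≈ -7.0323
-41587 + N = -41587 - 35281/5017 = -208677260/5017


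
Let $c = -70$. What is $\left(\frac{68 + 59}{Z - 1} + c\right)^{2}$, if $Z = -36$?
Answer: $\frac{7382089}{1369} \approx 5392.3$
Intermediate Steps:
$\left(\frac{68 + 59}{Z - 1} + c\right)^{2} = \left(\frac{68 + 59}{-36 - 1} - 70\right)^{2} = \left(\frac{127}{-37} - 70\right)^{2} = \left(127 \left(- \frac{1}{37}\right) - 70\right)^{2} = \left(- \frac{127}{37} - 70\right)^{2} = \left(- \frac{2717}{37}\right)^{2} = \frac{7382089}{1369}$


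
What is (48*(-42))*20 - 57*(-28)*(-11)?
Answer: -57876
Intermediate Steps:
(48*(-42))*20 - 57*(-28)*(-11) = -2016*20 + 1596*(-11) = -40320 - 17556 = -57876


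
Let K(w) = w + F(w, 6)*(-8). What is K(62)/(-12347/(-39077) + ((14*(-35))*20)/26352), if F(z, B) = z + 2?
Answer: 57923837100/7198307 ≈ 8046.9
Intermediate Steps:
F(z, B) = 2 + z
K(w) = -16 - 7*w (K(w) = w + (2 + w)*(-8) = w + (-16 - 8*w) = -16 - 7*w)
K(62)/(-12347/(-39077) + ((14*(-35))*20)/26352) = (-16 - 7*62)/(-12347/(-39077) + ((14*(-35))*20)/26352) = (-16 - 434)/(-12347*(-1/39077) - 490*20*(1/26352)) = -450/(12347/39077 - 9800*1/26352) = -450/(12347/39077 - 1225/3294) = -450/(-7198307/128719638) = -450*(-128719638/7198307) = 57923837100/7198307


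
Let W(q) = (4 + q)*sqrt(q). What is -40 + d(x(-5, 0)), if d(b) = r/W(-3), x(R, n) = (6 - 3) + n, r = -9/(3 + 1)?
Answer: -40 + 3*I*sqrt(3)/4 ≈ -40.0 + 1.299*I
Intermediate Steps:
r = -9/4 ≈ -2.2500
W(q) = sqrt(q)*(4 + q)
x(R, n) = 3 + n
d(b) = 3*I*sqrt(3)/4 (d(b) = -9*(-I*sqrt(3)/(3*(4 - 3)))/4 = -9*(-I*sqrt(3)/3)/4 = -(-3)*I*sqrt(3)/4 = 3*I*sqrt(3)/4)
-40 + d(x(-5, 0)) = -40 + 3*I*sqrt(3)/4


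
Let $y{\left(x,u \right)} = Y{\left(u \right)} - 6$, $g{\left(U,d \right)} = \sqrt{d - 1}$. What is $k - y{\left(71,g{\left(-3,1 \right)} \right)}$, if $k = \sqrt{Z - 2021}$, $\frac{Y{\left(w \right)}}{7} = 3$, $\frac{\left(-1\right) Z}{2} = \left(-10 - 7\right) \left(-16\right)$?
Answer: $-15 + 3 i \sqrt{285} \approx -15.0 + 50.646 i$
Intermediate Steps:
$Z = -544$ ($Z = - 2 \left(-10 - 7\right) \left(-16\right) = - 2 \left(\left(-17\right) \left(-16\right)\right) = \left(-2\right) 272 = -544$)
$Y{\left(w \right)} = 21$ ($Y{\left(w \right)} = 7 \cdot 3 = 21$)
$g{\left(U,d \right)} = \sqrt{-1 + d}$
$k = 3 i \sqrt{285}$ ($k = \sqrt{-544 - 2021} = \sqrt{-2565} = 3 i \sqrt{285} \approx 50.646 i$)
$y{\left(x,u \right)} = 15$ ($y{\left(x,u \right)} = 21 - 6 = 15$)
$k - y{\left(71,g{\left(-3,1 \right)} \right)} = 3 i \sqrt{285} - 15 = -15 + 3 i \sqrt{285}$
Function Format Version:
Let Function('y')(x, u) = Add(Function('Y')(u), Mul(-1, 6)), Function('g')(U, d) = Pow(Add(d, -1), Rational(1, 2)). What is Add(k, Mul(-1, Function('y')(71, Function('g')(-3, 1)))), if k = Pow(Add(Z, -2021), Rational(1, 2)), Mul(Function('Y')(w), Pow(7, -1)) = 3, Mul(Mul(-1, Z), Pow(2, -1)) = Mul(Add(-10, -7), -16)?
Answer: Add(-15, Mul(3, I, Pow(285, Rational(1, 2)))) ≈ Add(-15.000, Mul(50.646, I))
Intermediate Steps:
Z = -544 (Z = Mul(-2, Mul(Add(-10, -7), -16)) = Mul(-2, Mul(-17, -16)) = Mul(-2, 272) = -544)
Function('Y')(w) = 21 (Function('Y')(w) = Mul(7, 3) = 21)
Function('g')(U, d) = Pow(Add(-1, d), Rational(1, 2))
k = Mul(3, I, Pow(285, Rational(1, 2))) (k = Pow(Add(-544, -2021), Rational(1, 2)) = Pow(-2565, Rational(1, 2)) = Mul(3, I, Pow(285, Rational(1, 2))) ≈ Mul(50.646, I))
Function('y')(x, u) = 15 (Function('y')(x, u) = Add(21, Mul(-1, 6)) = Add(21, -6) = 15)
Add(k, Mul(-1, Function('y')(71, Function('g')(-3, 1)))) = Add(Mul(3, I, Pow(285, Rational(1, 2))), Mul(-1, 15)) = Add(Mul(3, I, Pow(285, Rational(1, 2))), -15) = Add(-15, Mul(3, I, Pow(285, Rational(1, 2))))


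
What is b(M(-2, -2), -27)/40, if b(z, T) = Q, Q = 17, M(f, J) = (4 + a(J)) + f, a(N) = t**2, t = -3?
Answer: 17/40 ≈ 0.42500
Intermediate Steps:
a(N) = 9 (a(N) = (-3)**2 = 9)
M(f, J) = 13 + f (M(f, J) = (4 + 9) + f = 13 + f)
b(z, T) = 17
b(M(-2, -2), -27)/40 = 17/40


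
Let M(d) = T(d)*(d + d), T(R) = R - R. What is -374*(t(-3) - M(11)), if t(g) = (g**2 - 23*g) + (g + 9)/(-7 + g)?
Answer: -144738/5 ≈ -28948.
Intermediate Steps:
T(R) = 0
M(d) = 0 (M(d) = 0*(d + d) = 0*(2*d) = 0)
t(g) = g**2 - 23*g + (9 + g)/(-7 + g) (t(g) = (g**2 - 23*g) + (9 + g)/(-7 + g) = g**2 - 23*g + (9 + g)/(-7 + g))
-374*(t(-3) - M(11)) = -374*((9 + (-3)**3 - 30*(-3)**2 + 162*(-3))/(-7 - 3) - 1*0) = -374*((9 - 27 - 30*9 - 486)/(-10) + 0) = -374*(-(9 - 27 - 270 - 486)/10 + 0) = -374*(-1/10*(-774) + 0) = -374*(387/5 + 0) = -374*387/5 = -144738/5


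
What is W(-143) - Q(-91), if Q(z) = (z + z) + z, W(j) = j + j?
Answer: -13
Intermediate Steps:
W(j) = 2*j
Q(z) = 3*z (Q(z) = 2*z + z = 3*z)
W(-143) - Q(-91) = 2*(-143) - 3*(-91) = -286 - 1*(-273) = -286 + 273 = -13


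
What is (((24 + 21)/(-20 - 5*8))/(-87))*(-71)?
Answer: -71/116 ≈ -0.61207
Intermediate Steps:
(((24 + 21)/(-20 - 5*8))/(-87))*(-71) = -15/(29*(-20 - 40))*(-71) = -15/(29*(-60))*(-71) = -15*(-1)/(29*60)*(-71) = -1/87*(-¾)*(-71) = (1/116)*(-71) = -71/116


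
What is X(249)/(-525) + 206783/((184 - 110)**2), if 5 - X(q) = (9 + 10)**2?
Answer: 110510531/2874900 ≈ 38.440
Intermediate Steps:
X(q) = -356 (X(q) = 5 - (9 + 10)**2 = 5 - 1*19**2 = 5 - 1*361 = 5 - 361 = -356)
X(249)/(-525) + 206783/((184 - 110)**2) = -356/(-525) + 206783/((184 - 110)**2) = -356*(-1/525) + 206783/(74**2) = 356/525 + 206783/5476 = 110510531/2874900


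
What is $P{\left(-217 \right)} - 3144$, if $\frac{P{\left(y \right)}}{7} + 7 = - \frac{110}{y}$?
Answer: $- \frac{98873}{31} \approx -3189.5$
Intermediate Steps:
$P{\left(y \right)} = -49 - \frac{770}{y}$ ($P{\left(y \right)} = -49 + 7 \left(- \frac{110}{y}\right) = -49 - \frac{770}{y}$)
$P{\left(-217 \right)} - 3144 = \left(-49 - \frac{770}{-217}\right) - 3144 = \left(-49 - - \frac{110}{31}\right) - 3144 = \left(-49 + \frac{110}{31}\right) - 3144 = - \frac{1409}{31} - 3144 = - \frac{98873}{31}$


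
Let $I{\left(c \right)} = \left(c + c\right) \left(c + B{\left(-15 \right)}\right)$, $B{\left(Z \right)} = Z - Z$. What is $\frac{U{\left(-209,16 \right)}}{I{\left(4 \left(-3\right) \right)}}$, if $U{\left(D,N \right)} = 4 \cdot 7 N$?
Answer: $\frac{14}{9} \approx 1.5556$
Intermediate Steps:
$U{\left(D,N \right)} = 28 N$
$B{\left(Z \right)} = 0$
$I{\left(c \right)} = 2 c^{2}$ ($I{\left(c \right)} = \left(c + c\right) \left(c + 0\right) = 2 c c = 2 c^{2}$)
$\frac{U{\left(-209,16 \right)}}{I{\left(4 \left(-3\right) \right)}} = \frac{28 \cdot 16}{2 \left(4 \left(-3\right)\right)^{2}} = \frac{448}{2 \left(-12\right)^{2}} = \frac{448}{2 \cdot 144} = \frac{448}{288} = 448 \cdot \frac{1}{288} = \frac{14}{9}$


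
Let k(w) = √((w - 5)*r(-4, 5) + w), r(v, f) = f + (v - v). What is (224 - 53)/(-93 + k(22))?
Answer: -15903/8542 - 171*√107/8542 ≈ -2.0688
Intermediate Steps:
r(v, f) = f (r(v, f) = f + 0 = f)
k(w) = √(-25 + 6*w) (k(w) = √((w - 5)*5 + w) = √((-5 + w)*5 + w) = √((-25 + 5*w) + w) = √(-25 + 6*w))
(224 - 53)/(-93 + k(22)) = (224 - 53)/(-93 + √(-25 + 6*22)) = 171/(-93 + √(-25 + 132)) = 171/(-93 + √107)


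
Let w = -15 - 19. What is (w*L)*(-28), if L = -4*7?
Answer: -26656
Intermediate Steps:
w = -34
L = -28
(w*L)*(-28) = -34*(-28)*(-28) = 952*(-28) = -26656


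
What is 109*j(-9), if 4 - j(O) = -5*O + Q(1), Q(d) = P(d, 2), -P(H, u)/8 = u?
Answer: -2725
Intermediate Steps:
P(H, u) = -8*u
Q(d) = -16 (Q(d) = -8*2 = -16)
j(O) = 20 + 5*O (j(O) = 4 - (-5*O - 16) = 4 - (-16 - 5*O) = 4 + (16 + 5*O) = 20 + 5*O)
109*j(-9) = 109*(20 + 5*(-9)) = 109*(20 - 45) = 109*(-25) = -2725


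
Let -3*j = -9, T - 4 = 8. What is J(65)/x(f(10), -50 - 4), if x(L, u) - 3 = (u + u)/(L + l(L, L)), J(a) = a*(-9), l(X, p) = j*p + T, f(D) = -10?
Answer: -1365/16 ≈ -85.313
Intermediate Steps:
T = 12 (T = 4 + 8 = 12)
j = 3 (j = -1/3*(-9) = 3)
l(X, p) = 12 + 3*p (l(X, p) = 3*p + 12 = 12 + 3*p)
J(a) = -9*a
x(L, u) = 3 + 2*u/(12 + 4*L) (x(L, u) = 3 + (u + u)/(L + (12 + 3*L)) = 3 + (2*u)/(12 + 4*L) = 3 + 2*u/(12 + 4*L))
J(65)/x(f(10), -50 - 4) = (-9*65)/(((18 + (-50 - 4) + 6*(-10))/(2*(3 - 10)))) = -585*(-14/(18 - 54 - 60)) = -585/((1/2)*(-1/7)*(-96)) = -585/48/7 = -585*7/48 = -1365/16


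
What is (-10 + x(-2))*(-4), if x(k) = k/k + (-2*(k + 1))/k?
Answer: 40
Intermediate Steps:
x(k) = 1 + (-2 - 2*k)/k (x(k) = 1 + (-2*(1 + k))/k = 1 + (-2 - 2*k)/k)
(-10 + x(-2))*(-4) = (-10 + (-2 - 1*(-2))/(-2))*(-4) = (-10 - (-2 + 2)/2)*(-4) = (-10 - 1/2*0)*(-4) = (-10 + 0)*(-4) = -10*(-4) = 40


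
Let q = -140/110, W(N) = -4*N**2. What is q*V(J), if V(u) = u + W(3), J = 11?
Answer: 350/11 ≈ 31.818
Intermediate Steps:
V(u) = -36 + u (V(u) = u - 4*3**2 = u - 4*9 = u - 36 = -36 + u)
q = -14/11 (q = -140*1/110 = -14/11 ≈ -1.2727)
q*V(J) = -14*(-36 + 11)/11 = -14/11*(-25) = 350/11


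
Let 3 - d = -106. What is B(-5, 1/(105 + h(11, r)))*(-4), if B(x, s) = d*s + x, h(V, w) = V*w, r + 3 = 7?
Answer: 2544/149 ≈ 17.074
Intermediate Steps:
d = 109 (d = 3 - 1*(-106) = 3 + 106 = 109)
r = 4 (r = -3 + 7 = 4)
B(x, s) = x + 109*s (B(x, s) = 109*s + x = x + 109*s)
B(-5, 1/(105 + h(11, r)))*(-4) = (-5 + 109/(105 + 11*4))*(-4) = (-5 + 109/(105 + 44))*(-4) = (-5 + 109/149)*(-4) = -636/149*(-4) = 2544/149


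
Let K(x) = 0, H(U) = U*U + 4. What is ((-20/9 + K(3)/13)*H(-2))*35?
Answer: -5600/9 ≈ -622.22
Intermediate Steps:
H(U) = 4 + U² (H(U) = U² + 4 = 4 + U²)
((-20/9 + K(3)/13)*H(-2))*35 = ((-20/9 + 0/13)*(4 + (-2)²))*35 = ((-20*⅑ + 0*(1/13))*(4 + 4))*35 = ((-20/9 + 0)*8)*35 = -20/9*8*35 = -160/9*35 = -5600/9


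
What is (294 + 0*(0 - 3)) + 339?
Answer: 633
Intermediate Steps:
(294 + 0*(0 - 3)) + 339 = (294 + 0*(-3)) + 339 = (294 + 0) + 339 = 294 + 339 = 633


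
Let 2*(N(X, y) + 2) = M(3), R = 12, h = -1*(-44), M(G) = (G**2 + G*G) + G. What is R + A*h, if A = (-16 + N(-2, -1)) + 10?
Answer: 122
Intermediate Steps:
M(G) = G + 2*G**2 (M(G) = (G**2 + G**2) + G = 2*G**2 + G = G + 2*G**2)
h = 44
N(X, y) = 17/2 (N(X, y) = -2 + (3*(1 + 2*3))/2 = -2 + (3*(1 + 6))/2 = -2 + (3*7)/2 = -2 + (1/2)*21 = -2 + 21/2 = 17/2)
A = 5/2 (A = (-16 + 17/2) + 10 = -15/2 + 10 = 5/2 ≈ 2.5000)
R + A*h = 12 + (5/2)*44 = 12 + 110 = 122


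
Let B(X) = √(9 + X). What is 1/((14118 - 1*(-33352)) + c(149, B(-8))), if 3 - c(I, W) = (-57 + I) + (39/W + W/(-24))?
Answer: 24/1136209 ≈ 2.1123e-5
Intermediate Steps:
c(I, W) = 60 - I - 39/W + W/24 (c(I, W) = 3 - ((-57 + I) + (39/W + W/(-24))) = 3 - ((-57 + I) + (39/W + W*(-1/24))) = 3 - ((-57 + I) + (39/W - W/24)) = 3 - (-57 + I + 39/W - W/24) = 3 + (57 - I - 39/W + W/24) = 60 - I - 39/W + W/24)
1/((14118 - 1*(-33352)) + c(149, B(-8))) = 1/((14118 - 1*(-33352)) + (60 - 1*149 - 39/√(9 - 8) + √(9 - 8)/24)) = 1/((14118 + 33352) + (60 - 149 - 39/(√1) + √1/24)) = 1/(47470 + (60 - 149 - 39/1 + (1/24)*1)) = 1/(47470 + (60 - 149 - 39*1 + 1/24)) = 1/(47470 + (60 - 149 - 39 + 1/24)) = 1/(47470 - 3071/24) = 1/(1136209/24) = 24/1136209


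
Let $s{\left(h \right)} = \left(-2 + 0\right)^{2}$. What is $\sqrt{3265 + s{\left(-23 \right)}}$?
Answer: $\sqrt{3269} \approx 57.175$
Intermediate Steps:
$s{\left(h \right)} = 4$ ($s{\left(h \right)} = \left(-2\right)^{2} = 4$)
$\sqrt{3265 + s{\left(-23 \right)}} = \sqrt{3265 + 4} = \sqrt{3269}$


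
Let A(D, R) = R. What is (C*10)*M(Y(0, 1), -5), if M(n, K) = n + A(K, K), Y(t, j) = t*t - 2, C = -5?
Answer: 350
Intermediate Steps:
Y(t, j) = -2 + t² (Y(t, j) = t² - 2 = -2 + t²)
M(n, K) = K + n (M(n, K) = n + K = K + n)
(C*10)*M(Y(0, 1), -5) = (-5*10)*(-5 + (-2 + 0²)) = -50*(-5 + (-2 + 0)) = -50*(-5 - 2) = -50*(-7) = 350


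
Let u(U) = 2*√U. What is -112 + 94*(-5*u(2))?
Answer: -112 - 940*√2 ≈ -1441.4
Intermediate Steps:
-112 + 94*(-5*u(2)) = -112 + 94*(-10*√2) = -112 - 940*√2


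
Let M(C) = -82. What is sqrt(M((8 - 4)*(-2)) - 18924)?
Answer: I*sqrt(19006) ≈ 137.86*I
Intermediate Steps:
sqrt(M((8 - 4)*(-2)) - 18924) = sqrt(-82 - 18924) = sqrt(-19006) = I*sqrt(19006)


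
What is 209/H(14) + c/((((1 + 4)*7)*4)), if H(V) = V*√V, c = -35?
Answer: -¼ + 209*√14/196 ≈ 3.7398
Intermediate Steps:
H(V) = V^(3/2)
209/H(14) + c/((((1 + 4)*7)*4)) = 209/(14^(3/2)) - 35*1/(28*(1 + 4)) = 209/((14*√14)) - 35/((5*7)*4) = 209*(√14/196) - 35/(35*4) = 209*√14/196 - 35/140 = 209*√14/196 - 35*1/140 = 209*√14/196 - ¼ = -¼ + 209*√14/196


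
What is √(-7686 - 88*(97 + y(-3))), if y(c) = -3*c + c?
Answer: 5*I*√670 ≈ 129.42*I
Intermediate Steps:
y(c) = -2*c
√(-7686 - 88*(97 + y(-3))) = √(-7686 - 88*(97 - 2*(-3))) = √(-7686 - 88*(97 + 6)) = √(-7686 - 88*103) = √(-7686 - 9064) = √(-16750) = 5*I*√670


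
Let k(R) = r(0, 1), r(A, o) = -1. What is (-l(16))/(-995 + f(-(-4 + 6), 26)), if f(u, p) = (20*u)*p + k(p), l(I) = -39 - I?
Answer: -55/2036 ≈ -0.027014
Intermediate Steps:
k(R) = -1
f(u, p) = -1 + 20*p*u (f(u, p) = (20*u)*p - 1 = 20*p*u - 1 = -1 + 20*p*u)
(-l(16))/(-995 + f(-(-4 + 6), 26)) = (-(-39 - 1*16))/(-995 + (-1 + 20*26*(-(-4 + 6)))) = (-(-39 - 16))/(-995 + (-1 + 20*26*(-1*2))) = (-1*(-55))/(-995 + (-1 + 20*26*(-2))) = 55/(-995 + (-1 - 1040)) = 55/(-995 - 1041) = 55/(-2036) = 55*(-1/2036) = -55/2036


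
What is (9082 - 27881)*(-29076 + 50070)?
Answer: -394666206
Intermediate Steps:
(9082 - 27881)*(-29076 + 50070) = -18799*20994 = -394666206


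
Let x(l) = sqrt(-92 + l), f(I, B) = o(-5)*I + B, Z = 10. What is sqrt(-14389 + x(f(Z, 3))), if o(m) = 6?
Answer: sqrt(-14389 + I*sqrt(29)) ≈ 0.0224 + 119.95*I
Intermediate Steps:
f(I, B) = B + 6*I (f(I, B) = 6*I + B = B + 6*I)
sqrt(-14389 + x(f(Z, 3))) = sqrt(-14389 + sqrt(-92 + (3 + 6*10))) = sqrt(-14389 + sqrt(-92 + (3 + 60))) = sqrt(-14389 + sqrt(-92 + 63)) = sqrt(-14389 + sqrt(-29)) = sqrt(-14389 + I*sqrt(29))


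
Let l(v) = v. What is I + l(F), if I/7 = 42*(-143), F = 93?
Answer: -41949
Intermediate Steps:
I = -42042 (I = 7*(42*(-143)) = 7*(-6006) = -42042)
I + l(F) = -42042 + 93 = -41949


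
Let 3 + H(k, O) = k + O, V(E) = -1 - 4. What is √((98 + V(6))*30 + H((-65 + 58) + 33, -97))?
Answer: 2*√679 ≈ 52.115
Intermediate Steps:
V(E) = -5
H(k, O) = -3 + O + k (H(k, O) = -3 + (k + O) = -3 + (O + k) = -3 + O + k)
√((98 + V(6))*30 + H((-65 + 58) + 33, -97)) = √((98 - 5)*30 + (-3 - 97 + ((-65 + 58) + 33))) = √(93*30 + (-3 - 97 + (-7 + 33))) = √(2790 + (-3 - 97 + 26)) = √(2790 - 74) = √2716 = 2*√679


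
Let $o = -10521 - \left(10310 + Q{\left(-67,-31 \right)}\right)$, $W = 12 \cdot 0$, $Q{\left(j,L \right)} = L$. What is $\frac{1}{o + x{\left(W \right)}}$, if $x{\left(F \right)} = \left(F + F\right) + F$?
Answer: $- \frac{1}{20800} \approx -4.8077 \cdot 10^{-5}$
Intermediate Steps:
$W = 0$
$x{\left(F \right)} = 3 F$ ($x{\left(F \right)} = 2 F + F = 3 F$)
$o = -20800$ ($o = -10521 - 10279 = -20800$)
$\frac{1}{o + x{\left(W \right)}} = \frac{1}{-20800 + 3 \cdot 0} = \frac{1}{-20800 + 0} = \frac{1}{-20800} = - \frac{1}{20800}$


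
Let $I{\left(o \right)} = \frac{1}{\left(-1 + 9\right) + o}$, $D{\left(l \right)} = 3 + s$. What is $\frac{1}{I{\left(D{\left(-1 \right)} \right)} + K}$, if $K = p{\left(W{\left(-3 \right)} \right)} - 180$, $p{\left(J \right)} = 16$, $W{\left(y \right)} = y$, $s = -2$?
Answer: $- \frac{9}{1475} \approx -0.0061017$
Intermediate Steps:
$D{\left(l \right)} = 1$ ($D{\left(l \right)} = 3 - 2 = 1$)
$I{\left(o \right)} = \frac{1}{8 + o}$
$K = -164$ ($K = 16 - 180 = -164$)
$\frac{1}{I{\left(D{\left(-1 \right)} \right)} + K} = \frac{1}{\frac{1}{8 + 1} - 164} = \frac{1}{\frac{1}{9} - 164} = \frac{1}{- \frac{1475}{9}} = - \frac{9}{1475}$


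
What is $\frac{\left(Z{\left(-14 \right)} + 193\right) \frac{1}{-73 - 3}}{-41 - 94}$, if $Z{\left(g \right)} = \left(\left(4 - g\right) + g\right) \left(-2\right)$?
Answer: $\frac{37}{2052} \approx 0.018031$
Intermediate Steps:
$Z{\left(g \right)} = -8$ ($Z{\left(g \right)} = 4 \left(-2\right) = -8$)
$\frac{\left(Z{\left(-14 \right)} + 193\right) \frac{1}{-73 - 3}}{-41 - 94} = \frac{\left(-8 + 193\right) \frac{1}{-73 - 3}}{-41 - 94} = \frac{185 \frac{1}{-76}}{-135} = 185 \left(- \frac{1}{76}\right) \left(- \frac{1}{135}\right) = \left(- \frac{185}{76}\right) \left(- \frac{1}{135}\right) = \frac{37}{2052}$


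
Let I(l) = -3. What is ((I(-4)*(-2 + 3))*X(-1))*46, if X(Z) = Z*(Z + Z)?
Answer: -276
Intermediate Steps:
X(Z) = 2*Z² (X(Z) = Z*(2*Z) = 2*Z²)
((I(-4)*(-2 + 3))*X(-1))*46 = ((-3*(-2 + 3))*(2*(-1)²))*46 = ((-3*1)*(2*1))*46 = -3*2*46 = -6*46 = -276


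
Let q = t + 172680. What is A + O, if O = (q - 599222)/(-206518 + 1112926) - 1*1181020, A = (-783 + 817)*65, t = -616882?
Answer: -14840053582/12589 ≈ -1.1788e+6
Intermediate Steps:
q = -444202 (q = -616882 + 172680 = -444202)
A = 2210 (A = 34*65 = 2210)
O = -14867875272/12589 (O = (-444202 - 599222)/(-206518 + 1112926) - 1*1181020 = -1043424/906408 - 1181020 = -1043424*1/906408 - 1181020 = -14492/12589 - 1181020 = -14867875272/12589 ≈ -1.1810e+6)
A + O = 2210 - 14867875272/12589 = -14840053582/12589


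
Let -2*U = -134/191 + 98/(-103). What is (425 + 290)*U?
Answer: 11625900/19673 ≈ 590.96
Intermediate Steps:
U = 16260/19673 (U = -(-134/191 + 98/(-103))/2 = -(-134*1/191 + 98*(-1/103))/2 = -(-134/191 - 98/103)/2 = -½*(-32520/19673) = 16260/19673 ≈ 0.82651)
(425 + 290)*U = (425 + 290)*(16260/19673) = 715*(16260/19673) = 11625900/19673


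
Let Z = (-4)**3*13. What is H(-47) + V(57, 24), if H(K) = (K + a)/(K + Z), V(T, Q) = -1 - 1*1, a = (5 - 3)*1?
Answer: -571/293 ≈ -1.9488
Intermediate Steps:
a = 2 (a = 2*1 = 2)
Z = -832 (Z = -64*13 = -832)
V(T, Q) = -2 (V(T, Q) = -1 - 1 = -2)
H(K) = (2 + K)/(-832 + K) (H(K) = (K + 2)/(K - 832) = (2 + K)/(-832 + K))
H(-47) + V(57, 24) = (2 - 47)/(-832 - 47) - 2 = -45/(-879) - 2 = -1/879*(-45) - 2 = 15/293 - 2 = -571/293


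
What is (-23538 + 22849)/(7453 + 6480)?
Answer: -689/13933 ≈ -0.049451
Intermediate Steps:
(-23538 + 22849)/(7453 + 6480) = -689/13933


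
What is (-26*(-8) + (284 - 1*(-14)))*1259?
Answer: 637054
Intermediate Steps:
(-26*(-8) + (284 - 1*(-14)))*1259 = (208 + (284 + 14))*1259 = (208 + 298)*1259 = 506*1259 = 637054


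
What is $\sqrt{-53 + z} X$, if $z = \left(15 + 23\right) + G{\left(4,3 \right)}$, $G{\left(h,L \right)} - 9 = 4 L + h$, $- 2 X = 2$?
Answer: $- \sqrt{10} \approx -3.1623$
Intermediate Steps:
$X = -1$ ($X = \left(- \frac{1}{2}\right) 2 = -1$)
$G{\left(h,L \right)} = 9 + h + 4 L$ ($G{\left(h,L \right)} = 9 + \left(4 L + h\right) = 9 + \left(h + 4 L\right) = 9 + h + 4 L$)
$z = 63$ ($z = \left(15 + 23\right) + \left(9 + 4 + 4 \cdot 3\right) = 38 + \left(9 + 4 + 12\right) = 38 + 25 = 63$)
$\sqrt{-53 + z} X = \sqrt{-53 + 63} \left(-1\right) = \sqrt{10} \left(-1\right) = - \sqrt{10}$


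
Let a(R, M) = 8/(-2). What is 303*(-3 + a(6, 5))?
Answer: -2121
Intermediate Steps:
a(R, M) = -4 (a(R, M) = 8*(-½) = -4)
303*(-3 + a(6, 5)) = 303*(-3 - 4) = 303*(-7) = -2121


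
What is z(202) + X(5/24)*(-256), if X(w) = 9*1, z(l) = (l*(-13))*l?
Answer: -532756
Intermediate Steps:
z(l) = -13*l² (z(l) = (-13*l)*l = -13*l²)
X(w) = 9
z(202) + X(5/24)*(-256) = -13*202² + 9*(-256) = -13*40804 - 2304 = -530452 - 2304 = -532756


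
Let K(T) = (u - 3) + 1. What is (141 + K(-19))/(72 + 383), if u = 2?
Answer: 141/455 ≈ 0.30989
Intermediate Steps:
K(T) = 0 (K(T) = (2 - 3) + 1 = -1 + 1 = 0)
(141 + K(-19))/(72 + 383) = (141 + 0)/(72 + 383) = 141/455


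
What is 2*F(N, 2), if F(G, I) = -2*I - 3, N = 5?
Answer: -14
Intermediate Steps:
F(G, I) = -3 - 2*I
2*F(N, 2) = 2*(-3 - 2*2) = 2*(-3 - 4) = 2*(-7) = -14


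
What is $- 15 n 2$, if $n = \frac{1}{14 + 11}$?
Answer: $- \frac{6}{5} \approx -1.2$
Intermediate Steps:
$n = \frac{1}{25} \approx 0.04$
$- 15 n 2 = \left(-15\right) \frac{1}{25} \cdot 2 = \left(- \frac{3}{5}\right) 2 = - \frac{6}{5}$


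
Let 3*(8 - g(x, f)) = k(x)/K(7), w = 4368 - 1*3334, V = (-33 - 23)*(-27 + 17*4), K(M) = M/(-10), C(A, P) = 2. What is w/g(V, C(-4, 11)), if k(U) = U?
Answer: -141/148 ≈ -0.95270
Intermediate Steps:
K(M) = -M/10 (K(M) = M*(-⅒) = -M/10)
V = -2296 (V = -56*(-27 + 68) = -56*41 = -2296)
w = 1034 (w = 4368 - 3334 = 1034)
g(x, f) = 8 + 10*x/21 (g(x, f) = 8 - x/(3*((-⅒*7))) = 8 - x/(3*(-7/10)) = 8 - x*(-10)/(3*7) = 8 - (-10)*x/21 = 8 + 10*x/21)
w/g(V, C(-4, 11)) = 1034/(8 + (10/21)*(-2296)) = 1034/(8 - 3280/3) = 1034/(-3256/3) = 1034*(-3/3256) = -141/148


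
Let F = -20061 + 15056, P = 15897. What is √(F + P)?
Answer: 2*√2723 ≈ 104.36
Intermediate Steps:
F = -5005
√(F + P) = √(-5005 + 15897) = √10892 = 2*√2723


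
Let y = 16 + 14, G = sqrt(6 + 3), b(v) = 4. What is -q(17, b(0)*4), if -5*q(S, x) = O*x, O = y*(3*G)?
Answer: 864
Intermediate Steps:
G = 3 (G = sqrt(9) = 3)
y = 30
O = 270 (O = 30*(3*3) = 30*9 = 270)
q(S, x) = -54*x
-q(17, b(0)*4) = -(-54)*4*4 = -(-54)*16 = -1*(-864) = 864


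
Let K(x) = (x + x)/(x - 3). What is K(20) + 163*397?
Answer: 1100127/17 ≈ 64713.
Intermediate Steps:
K(x) = 2*x/(-3 + x) (K(x) = (2*x)/(-3 + x) = 2*x/(-3 + x))
K(20) + 163*397 = 2*20/(-3 + 20) + 163*397 = 2*20/17 + 64711 = 2*20*(1/17) + 64711 = 40/17 + 64711 = 1100127/17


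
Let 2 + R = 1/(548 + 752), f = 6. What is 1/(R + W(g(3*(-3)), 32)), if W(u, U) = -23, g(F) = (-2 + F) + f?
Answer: -1300/32499 ≈ -0.040001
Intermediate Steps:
g(F) = 4 + F (g(F) = (-2 + F) + 6 = 4 + F)
R = -2599/1300 (R = -2 + 1/(548 + 752) = -2 + 1/1300 = -2599/1300 ≈ -1.9992)
1/(R + W(g(3*(-3)), 32)) = 1/(-2599/1300 - 23) = 1/(-32499/1300) = -1300/32499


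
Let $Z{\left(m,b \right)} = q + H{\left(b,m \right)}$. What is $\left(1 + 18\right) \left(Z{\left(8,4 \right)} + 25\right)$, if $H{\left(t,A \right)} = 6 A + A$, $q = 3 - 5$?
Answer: $1501$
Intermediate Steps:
$q = -2$
$H{\left(t,A \right)} = 7 A$
$Z{\left(m,b \right)} = -2 + 7 m$
$\left(1 + 18\right) \left(Z{\left(8,4 \right)} + 25\right) = \left(1 + 18\right) \left(\left(-2 + 7 \cdot 8\right) + 25\right) = 19 \left(\left(-2 + 56\right) + 25\right) = 19 \left(54 + 25\right) = 19 \cdot 79 = 1501$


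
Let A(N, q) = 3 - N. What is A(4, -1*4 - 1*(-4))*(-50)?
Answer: 50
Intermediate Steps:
A(4, -1*4 - 1*(-4))*(-50) = (3 - 1*4)*(-50) = (3 - 4)*(-50) = -1*(-50) = 50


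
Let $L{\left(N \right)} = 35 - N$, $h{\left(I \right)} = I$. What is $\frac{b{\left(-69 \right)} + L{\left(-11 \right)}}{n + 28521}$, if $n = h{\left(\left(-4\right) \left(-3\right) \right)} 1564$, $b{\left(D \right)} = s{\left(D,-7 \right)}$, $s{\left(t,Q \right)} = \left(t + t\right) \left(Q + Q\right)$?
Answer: $\frac{1978}{47289} \approx 0.041828$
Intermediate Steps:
$s{\left(t,Q \right)} = 4 Q t$ ($s{\left(t,Q \right)} = 2 t 2 Q = 4 Q t$)
$b{\left(D \right)} = - 28 D$ ($b{\left(D \right)} = 4 \left(-7\right) D = - 28 D$)
$n = 18768$ ($n = \left(-4\right) \left(-3\right) 1564 = 12 \cdot 1564 = 18768$)
$\frac{b{\left(-69 \right)} + L{\left(-11 \right)}}{n + 28521} = \frac{\left(-28\right) \left(-69\right) + \left(35 - -11\right)}{18768 + 28521} = \frac{1932 + \left(35 + 11\right)}{47289} = \left(1932 + 46\right) \frac{1}{47289} = 1978 \cdot \frac{1}{47289} = \frac{1978}{47289}$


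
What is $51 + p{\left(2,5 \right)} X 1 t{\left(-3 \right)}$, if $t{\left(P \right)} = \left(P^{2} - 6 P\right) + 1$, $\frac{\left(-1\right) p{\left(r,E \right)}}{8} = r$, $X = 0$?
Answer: $51$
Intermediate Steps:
$p{\left(r,E \right)} = - 8 r$
$t{\left(P \right)} = 1 + P^{2} - 6 P$
$51 + p{\left(2,5 \right)} X 1 t{\left(-3 \right)} = 51 + \left(-8\right) 2 \cdot 0 \cdot 1 \left(1 + \left(-3\right)^{2} - -18\right) = 51 + \left(-16\right) 0 \cdot 1 \left(1 + 9 + 18\right) = 51 + 0 \cdot 1 \cdot 28 = 51 + 0 \cdot 28 = 51 + 0 = 51$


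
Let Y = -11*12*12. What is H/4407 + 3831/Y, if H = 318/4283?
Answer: -8034479411/3322031856 ≈ -2.4185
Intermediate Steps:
H = 318/4283 (H = 318*(1/4283) = 318/4283 ≈ 0.074247)
Y = -1584 (Y = -132*12 = -1584)
H/4407 + 3831/Y = (318/4283)/4407 + 3831/(-1584) = (318/4283)*(1/4407) + 3831*(-1/1584) = 106/6291727 - 1277/528 = -8034479411/3322031856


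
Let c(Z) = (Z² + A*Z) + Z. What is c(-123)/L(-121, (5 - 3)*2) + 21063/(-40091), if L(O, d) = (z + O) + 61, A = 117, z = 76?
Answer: 24318957/641456 ≈ 37.912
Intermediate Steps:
L(O, d) = 137 + O (L(O, d) = (76 + O) + 61 = 137 + O)
c(Z) = Z² + 118*Z (c(Z) = (Z² + 117*Z) + Z = Z² + 118*Z)
c(-123)/L(-121, (5 - 3)*2) + 21063/(-40091) = (-123*(118 - 123))/(137 - 121) + 21063/(-40091) = -123*(-5)/16 + 21063*(-1/40091) = 615*(1/16) - 21063/40091 = 615/16 - 21063/40091 = 24318957/641456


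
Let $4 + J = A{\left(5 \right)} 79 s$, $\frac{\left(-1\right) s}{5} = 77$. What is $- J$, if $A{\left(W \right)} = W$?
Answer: $152079$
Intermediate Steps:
$s = -385$ ($s = \left(-5\right) 77 = -385$)
$J = -152079$ ($J = -4 + 5 \cdot 79 \left(-385\right) = -4 + 395 \left(-385\right) = -4 - 152075 = -152079$)
$- J = \left(-1\right) \left(-152079\right) = 152079$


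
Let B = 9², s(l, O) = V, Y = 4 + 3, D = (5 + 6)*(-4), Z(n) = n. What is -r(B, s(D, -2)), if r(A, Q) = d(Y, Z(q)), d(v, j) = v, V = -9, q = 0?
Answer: -7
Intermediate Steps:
D = -44 (D = 11*(-4) = -44)
Y = 7
s(l, O) = -9
B = 81
r(A, Q) = 7
-r(B, s(D, -2)) = -1*7 = -7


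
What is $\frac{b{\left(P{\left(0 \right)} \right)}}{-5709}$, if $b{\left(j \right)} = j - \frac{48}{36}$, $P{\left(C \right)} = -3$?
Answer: $\frac{13}{17127} \approx 0.00075904$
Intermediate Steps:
$b{\left(j \right)} = - \frac{4}{3} + j$ ($b{\left(j \right)} = j - 48 \cdot \frac{1}{36} = j - \frac{4}{3} = - \frac{4}{3} + j$)
$\frac{b{\left(P{\left(0 \right)} \right)}}{-5709} = \frac{- \frac{4}{3} - 3}{-5709} = \left(- \frac{13}{3}\right) \left(- \frac{1}{5709}\right) = \frac{13}{17127}$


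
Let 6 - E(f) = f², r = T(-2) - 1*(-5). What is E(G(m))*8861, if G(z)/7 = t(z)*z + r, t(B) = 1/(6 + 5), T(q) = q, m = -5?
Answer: -333971090/121 ≈ -2.7601e+6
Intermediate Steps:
r = 3 (r = -2 - 1*(-5) = -2 + 5 = 3)
t(B) = 1/11
G(z) = 21 + 7*z/11 (G(z) = 7*(z/11 + 3) = 7*(3 + z/11) = 21 + 7*z/11)
E(f) = 6 - f²
E(G(m))*8861 = (6 - (21 + (7/11)*(-5))²)*8861 = (6 - (21 - 35/11)²)*8861 = (6 - (196/11)²)*8861 = (6 - 1*38416/121)*8861 = (6 - 38416/121)*8861 = -37690/121*8861 = -333971090/121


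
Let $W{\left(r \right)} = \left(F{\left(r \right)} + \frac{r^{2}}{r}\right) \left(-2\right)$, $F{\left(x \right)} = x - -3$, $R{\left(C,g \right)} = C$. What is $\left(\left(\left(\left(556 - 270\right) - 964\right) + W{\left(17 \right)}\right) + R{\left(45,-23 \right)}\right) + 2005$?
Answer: $1298$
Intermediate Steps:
$F{\left(x \right)} = 3 + x$ ($F{\left(x \right)} = x + 3 = 3 + x$)
$W{\left(r \right)} = -6 - 4 r$ ($W{\left(r \right)} = \left(\left(3 + r\right) + \frac{r^{2}}{r}\right) \left(-2\right) = \left(\left(3 + r\right) + r\right) \left(-2\right) = \left(3 + 2 r\right) \left(-2\right) = -6 - 4 r$)
$\left(\left(\left(\left(556 - 270\right) - 964\right) + W{\left(17 \right)}\right) + R{\left(45,-23 \right)}\right) + 2005 = \left(\left(\left(\left(556 - 270\right) - 964\right) - 74\right) + 45\right) + 2005 = \left(\left(\left(286 - 964\right) - 74\right) + 45\right) + 2005 = \left(\left(-678 - 74\right) + 45\right) + 2005 = \left(-752 + 45\right) + 2005 = -707 + 2005 = 1298$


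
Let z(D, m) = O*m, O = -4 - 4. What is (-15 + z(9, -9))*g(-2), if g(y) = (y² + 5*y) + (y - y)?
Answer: -342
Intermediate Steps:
O = -8
g(y) = y² + 5*y (g(y) = (y² + 5*y) + 0 = y² + 5*y)
z(D, m) = -8*m
(-15 + z(9, -9))*g(-2) = (-15 - 8*(-9))*(-2*(5 - 2)) = (-15 + 72)*(-2*3) = 57*(-6) = -342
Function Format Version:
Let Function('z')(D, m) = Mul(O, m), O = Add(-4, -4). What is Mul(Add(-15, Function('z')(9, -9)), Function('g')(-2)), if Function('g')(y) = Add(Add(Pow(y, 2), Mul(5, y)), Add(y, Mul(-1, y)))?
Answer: -342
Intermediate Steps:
O = -8
Function('g')(y) = Add(Pow(y, 2), Mul(5, y)) (Function('g')(y) = Add(Add(Pow(y, 2), Mul(5, y)), 0) = Add(Pow(y, 2), Mul(5, y)))
Function('z')(D, m) = Mul(-8, m)
Mul(Add(-15, Function('z')(9, -9)), Function('g')(-2)) = Mul(Add(-15, Mul(-8, -9)), Mul(-2, Add(5, -2))) = Mul(Add(-15, 72), Mul(-2, 3)) = Mul(57, -6) = -342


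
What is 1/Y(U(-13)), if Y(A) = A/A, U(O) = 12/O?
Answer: 1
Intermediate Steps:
Y(A) = 1
1/Y(U(-13)) = 1/1 = 1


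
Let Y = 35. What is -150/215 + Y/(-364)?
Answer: -1775/2236 ≈ -0.79383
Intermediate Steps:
-150/215 + Y/(-364) = -150/215 + 35/(-364) = -150*1/215 + 35*(-1/364) = -30/43 - 5/52 = -1775/2236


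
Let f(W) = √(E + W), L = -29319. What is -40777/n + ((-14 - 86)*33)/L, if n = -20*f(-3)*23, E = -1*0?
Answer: 1100/9773 - 40777*I*√3/1380 ≈ 0.11256 - 51.18*I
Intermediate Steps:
E = 0
f(W) = √W (f(W) = √(0 + W) = √W)
n = -460*I*√3 (n = -20*I*√3*23 = -460*I*√3 ≈ -796.74*I)
-40777/n + ((-14 - 86)*33)/L = -40777*I*√3/1380 + ((-14 - 86)*33)/(-29319) = -40777*I*√3/1380 - 100*33*(-1/29319) = -40777*I*√3/1380 - 3300*(-1/29319) = -40777*I*√3/1380 + 1100/9773 = 1100/9773 - 40777*I*√3/1380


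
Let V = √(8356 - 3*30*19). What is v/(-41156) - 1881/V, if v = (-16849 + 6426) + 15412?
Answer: -4989/41156 - 1881*√6646/6646 ≈ -23.194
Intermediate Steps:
v = 4989 (v = -10423 + 15412 = 4989)
V = √6646 (V = √(8356 - 90*19) = √(8356 - 1710) = √6646 ≈ 81.523)
v/(-41156) - 1881/V = 4989/(-41156) - 1881*√6646/6646 = 4989*(-1/41156) - 1881*√6646/6646 = -4989/41156 - 1881*√6646/6646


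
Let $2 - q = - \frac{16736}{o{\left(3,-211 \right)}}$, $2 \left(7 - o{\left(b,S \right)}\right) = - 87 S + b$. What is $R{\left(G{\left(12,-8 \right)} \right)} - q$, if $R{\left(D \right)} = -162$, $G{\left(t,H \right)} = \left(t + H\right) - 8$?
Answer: $- \frac{1487636}{9173} \approx -162.18$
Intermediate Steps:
$G{\left(t,H \right)} = -8 + H + t$ ($G{\left(t,H \right)} = \left(H + t\right) - 8 = -8 + H + t$)
$o{\left(b,S \right)} = 7 - \frac{b}{2} + \frac{87 S}{2}$ ($o{\left(b,S \right)} = 7 - \frac{- 87 S + b}{2} = 7 - \frac{b - 87 S}{2} = 7 + \left(- \frac{b}{2} + \frac{87 S}{2}\right) = 7 - \frac{b}{2} + \frac{87 S}{2}$)
$q = \frac{1610}{9173}$ ($q = 2 - - \frac{16736}{7 - \frac{3}{2} + \frac{87}{2} \left(-211\right)} = 2 - - \frac{16736}{7 - \frac{3}{2} - \frac{18357}{2}} = 2 - - \frac{16736}{-9173} = 2 - \left(-16736\right) \left(- \frac{1}{9173}\right) = 2 - \frac{16736}{9173} = \frac{1610}{9173} \approx 0.17552$)
$R{\left(G{\left(12,-8 \right)} \right)} - q = -162 - \frac{1610}{9173} = - \frac{1487636}{9173}$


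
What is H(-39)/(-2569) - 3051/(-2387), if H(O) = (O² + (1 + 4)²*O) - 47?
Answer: 949558/876029 ≈ 1.0839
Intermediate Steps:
H(O) = -47 + O² + 25*O (H(O) = (O² + 5²*O) - 47 = (O² + 25*O) - 47 = -47 + O² + 25*O)
H(-39)/(-2569) - 3051/(-2387) = (-47 + (-39)² + 25*(-39))/(-2569) - 3051/(-2387) = (-47 + 1521 - 975)*(-1/2569) - 3051*(-1/2387) = 499*(-1/2569) + 3051/2387 = -499/2569 + 3051/2387 = 949558/876029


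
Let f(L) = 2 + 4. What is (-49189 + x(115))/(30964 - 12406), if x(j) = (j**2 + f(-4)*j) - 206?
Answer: -17740/9279 ≈ -1.9118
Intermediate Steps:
f(L) = 6
x(j) = -206 + j**2 + 6*j (x(j) = (j**2 + 6*j) - 206 = -206 + j**2 + 6*j)
(-49189 + x(115))/(30964 - 12406) = (-49189 + (-206 + 115**2 + 6*115))/(30964 - 12406) = (-49189 + (-206 + 13225 + 690))/18558 = (-49189 + 13709)*(1/18558) = -35480*1/18558 = -17740/9279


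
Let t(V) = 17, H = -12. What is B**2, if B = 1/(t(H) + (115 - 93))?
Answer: 1/1521 ≈ 0.00065746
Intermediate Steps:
B = 1/39 (B = 1/(17 + (115 - 93)) = 1/(17 + 22) = 1/39 ≈ 0.025641)
B**2 = (1/39)**2 = 1/1521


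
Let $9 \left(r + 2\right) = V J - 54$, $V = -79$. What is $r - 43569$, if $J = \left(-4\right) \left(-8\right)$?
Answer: $- \frac{394721}{9} \approx -43858.0$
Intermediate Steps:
$J = 32$
$r = - \frac{2600}{9}$ ($r = -2 + \frac{\left(-79\right) 32 - 54}{9} = -2 + \frac{-2528 - 54}{9} = -2 + \frac{1}{9} \left(-2582\right) = -2 - \frac{2582}{9} = - \frac{2600}{9} \approx -288.89$)
$r - 43569 = - \frac{2600}{9} - 43569 = - \frac{394721}{9}$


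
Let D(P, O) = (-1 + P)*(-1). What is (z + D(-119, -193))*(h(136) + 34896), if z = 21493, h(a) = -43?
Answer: 753277889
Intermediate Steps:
D(P, O) = 1 - P
(z + D(-119, -193))*(h(136) + 34896) = (21493 + (1 - 1*(-119)))*(-43 + 34896) = (21493 + (1 + 119))*34853 = (21493 + 120)*34853 = 21613*34853 = 753277889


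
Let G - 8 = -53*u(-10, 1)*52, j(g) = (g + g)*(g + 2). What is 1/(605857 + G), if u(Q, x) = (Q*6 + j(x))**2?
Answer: -1/7430631 ≈ -1.3458e-7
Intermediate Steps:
j(g) = 2*g*(2 + g) (j(g) = (2*g)*(2 + g) = 2*g*(2 + g))
u(Q, x) = (6*Q + 2*x*(2 + x))**2 (u(Q, x) = (Q*6 + 2*x*(2 + x))**2 = (6*Q + 2*x*(2 + x))**2)
G = -8036488 (G = 8 - 212*(3*(-10) + 1*(2 + 1))**2*52 = 8 - 212*(-30 + 1*3)**2*52 = 8 - 212*(-30 + 3)**2*52 = 8 - 212*(-27)**2*52 = 8 - 212*729*52 = 8 - 53*2916*52 = 8 - 154548*52 = 8 - 8036496 = -8036488)
1/(605857 + G) = 1/(605857 - 8036488) = 1/(-7430631) = -1/7430631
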